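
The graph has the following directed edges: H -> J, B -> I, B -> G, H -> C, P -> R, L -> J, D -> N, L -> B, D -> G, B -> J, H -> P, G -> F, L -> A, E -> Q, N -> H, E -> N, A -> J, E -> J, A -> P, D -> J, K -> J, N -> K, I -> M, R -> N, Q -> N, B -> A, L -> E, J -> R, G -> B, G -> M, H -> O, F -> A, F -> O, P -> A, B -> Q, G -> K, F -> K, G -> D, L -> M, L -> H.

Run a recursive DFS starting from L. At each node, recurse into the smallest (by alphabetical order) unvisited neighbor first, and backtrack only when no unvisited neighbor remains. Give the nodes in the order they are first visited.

L -> A -> J -> R -> N -> H -> C -> O -> P -> K -> B -> G -> D -> F -> M -> I -> Q -> E

Visit L
L → A
A → J
J → R
R → N
N → H
H → C
H → O
H → P
N → K
L → B
B → G
G → D
G → F
G → M
B → I
B → Q
L → E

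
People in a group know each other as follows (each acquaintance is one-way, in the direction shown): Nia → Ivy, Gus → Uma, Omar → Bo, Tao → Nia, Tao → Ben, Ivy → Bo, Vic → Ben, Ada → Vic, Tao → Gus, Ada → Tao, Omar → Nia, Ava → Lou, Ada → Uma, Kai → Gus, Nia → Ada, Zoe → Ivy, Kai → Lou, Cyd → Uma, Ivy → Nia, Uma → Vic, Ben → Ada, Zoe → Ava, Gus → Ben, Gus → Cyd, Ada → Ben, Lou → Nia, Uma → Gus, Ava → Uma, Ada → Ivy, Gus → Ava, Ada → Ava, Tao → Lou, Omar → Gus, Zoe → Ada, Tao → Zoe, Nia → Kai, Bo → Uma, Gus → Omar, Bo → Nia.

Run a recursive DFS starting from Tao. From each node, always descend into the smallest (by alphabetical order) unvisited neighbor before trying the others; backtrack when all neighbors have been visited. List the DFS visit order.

Tao -> Ben -> Ada -> Ava -> Lou -> Nia -> Ivy -> Bo -> Uma -> Gus -> Cyd -> Omar -> Vic -> Kai -> Zoe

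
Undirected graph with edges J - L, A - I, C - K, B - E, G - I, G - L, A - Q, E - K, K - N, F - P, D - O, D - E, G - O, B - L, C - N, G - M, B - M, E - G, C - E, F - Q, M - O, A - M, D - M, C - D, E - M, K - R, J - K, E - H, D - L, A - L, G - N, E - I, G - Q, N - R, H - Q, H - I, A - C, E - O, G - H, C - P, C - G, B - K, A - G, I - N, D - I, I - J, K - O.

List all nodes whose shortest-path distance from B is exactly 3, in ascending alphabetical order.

Level 0: B
Level 1: E, K, L, M
Level 2: A, C, D, G, H, I, J, N, O, R
Level 3: P, Q
Level 4: F

P, Q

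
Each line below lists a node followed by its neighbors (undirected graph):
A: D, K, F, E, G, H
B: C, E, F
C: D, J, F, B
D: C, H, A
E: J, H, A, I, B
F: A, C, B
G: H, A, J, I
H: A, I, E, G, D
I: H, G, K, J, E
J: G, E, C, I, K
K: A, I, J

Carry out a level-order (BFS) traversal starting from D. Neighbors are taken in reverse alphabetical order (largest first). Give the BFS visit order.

Visit D; enqueue H, C, A → queue [H, C, A]
Visit H; enqueue I, G, E → queue [C, A, I, G, E]
Visit C; enqueue J, F, B → queue [A, I, G, E, J, F, B]
Visit A; enqueue K → queue [I, G, E, J, F, B, K]
Visit I → queue [G, E, J, F, B, K]
Visit G → queue [E, J, F, B, K]
Visit E → queue [J, F, B, K]
Visit J → queue [F, B, K]
Visit F → queue [B, K]
Visit B → queue [K]
Visit K → queue []

D -> H -> C -> A -> I -> G -> E -> J -> F -> B -> K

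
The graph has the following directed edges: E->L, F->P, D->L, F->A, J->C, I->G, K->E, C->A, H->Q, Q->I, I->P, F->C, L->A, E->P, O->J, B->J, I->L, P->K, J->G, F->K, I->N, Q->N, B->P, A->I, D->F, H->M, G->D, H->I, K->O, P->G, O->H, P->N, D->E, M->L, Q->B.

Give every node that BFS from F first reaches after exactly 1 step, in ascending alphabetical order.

A, C, K, P

Level 0: F
Level 1: A, C, K, P
Level 2: E, G, I, N, O
Level 3: D, H, J, L
Level 4: M, Q
Level 5: B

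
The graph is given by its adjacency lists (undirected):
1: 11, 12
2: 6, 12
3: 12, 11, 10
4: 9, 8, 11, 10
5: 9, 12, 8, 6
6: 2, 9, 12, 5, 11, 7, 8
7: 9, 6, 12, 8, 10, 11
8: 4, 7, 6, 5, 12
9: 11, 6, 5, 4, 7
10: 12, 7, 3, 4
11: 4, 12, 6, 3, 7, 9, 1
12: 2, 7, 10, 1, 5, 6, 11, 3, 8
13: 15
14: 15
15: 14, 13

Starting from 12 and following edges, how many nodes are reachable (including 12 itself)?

BFS from 12 visits: 12, 11, 10, 8, 7, 6, 5, 3, 2, 1, 9, 4
Reachable nodes: 12 of 15 total.

12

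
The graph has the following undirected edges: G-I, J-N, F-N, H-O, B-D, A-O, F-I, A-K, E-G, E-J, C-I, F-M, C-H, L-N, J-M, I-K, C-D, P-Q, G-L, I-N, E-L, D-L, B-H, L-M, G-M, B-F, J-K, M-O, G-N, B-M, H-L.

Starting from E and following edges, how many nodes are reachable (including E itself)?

BFS from E visits: E, L, J, G, N, M, H, D, K, I, F, O, B, C, A
Reachable nodes: 15 of 17 total.

15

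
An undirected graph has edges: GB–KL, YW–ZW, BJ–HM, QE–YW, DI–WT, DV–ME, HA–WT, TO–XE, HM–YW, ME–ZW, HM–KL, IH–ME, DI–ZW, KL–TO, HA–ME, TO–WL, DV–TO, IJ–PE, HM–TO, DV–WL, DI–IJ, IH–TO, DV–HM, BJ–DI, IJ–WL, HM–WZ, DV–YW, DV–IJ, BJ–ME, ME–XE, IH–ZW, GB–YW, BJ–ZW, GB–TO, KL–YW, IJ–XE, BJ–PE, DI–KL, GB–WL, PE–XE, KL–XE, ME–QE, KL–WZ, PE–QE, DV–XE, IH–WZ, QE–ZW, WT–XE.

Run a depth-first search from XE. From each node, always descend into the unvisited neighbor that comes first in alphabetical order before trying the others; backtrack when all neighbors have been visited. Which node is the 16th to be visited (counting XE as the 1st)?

Visit XE
XE → DV
DV → HM
HM → BJ
BJ → DI
DI → IJ
IJ → PE
PE → QE
QE → ME
ME → HA
HA → WT
ME → IH
IH → TO
TO → GB
GB → KL
KL → WZ
KL → YW
YW → ZW
GB → WL

Visit order: XE, DV, HM, BJ, DI, IJ, PE, QE, ME, HA, WT, IH, TO, GB, KL, WZ, YW, ZW, WL

WZ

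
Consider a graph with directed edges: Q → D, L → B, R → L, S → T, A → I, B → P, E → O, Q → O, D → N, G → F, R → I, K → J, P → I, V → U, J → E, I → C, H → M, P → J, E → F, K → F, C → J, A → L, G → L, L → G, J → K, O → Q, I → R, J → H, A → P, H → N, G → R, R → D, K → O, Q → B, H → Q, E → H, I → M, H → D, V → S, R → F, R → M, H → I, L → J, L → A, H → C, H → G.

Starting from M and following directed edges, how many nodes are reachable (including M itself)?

1

BFS from M visits: M
Reachable nodes: 1 of 22 total.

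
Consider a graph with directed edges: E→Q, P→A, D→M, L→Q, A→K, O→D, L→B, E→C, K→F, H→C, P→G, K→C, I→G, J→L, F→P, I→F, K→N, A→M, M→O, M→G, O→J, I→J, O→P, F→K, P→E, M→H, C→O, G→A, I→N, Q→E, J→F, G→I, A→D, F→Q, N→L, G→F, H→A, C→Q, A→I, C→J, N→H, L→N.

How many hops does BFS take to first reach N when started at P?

Level 0: P
Level 1: A, E, G
Level 2: C, D, F, I, K, M, Q
Level 3: H, J, N, O
Level 4: L
Level 5: B
N first appears at level 3.

3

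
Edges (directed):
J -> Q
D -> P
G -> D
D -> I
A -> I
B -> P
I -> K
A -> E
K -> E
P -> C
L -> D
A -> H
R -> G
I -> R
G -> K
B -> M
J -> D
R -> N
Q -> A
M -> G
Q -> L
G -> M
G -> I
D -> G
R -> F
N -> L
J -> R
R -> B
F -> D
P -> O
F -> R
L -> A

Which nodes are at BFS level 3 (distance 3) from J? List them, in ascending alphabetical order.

Level 0: J
Level 1: D, Q, R
Level 2: A, B, F, G, I, L, N, P
Level 3: C, E, H, K, M, O

C, E, H, K, M, O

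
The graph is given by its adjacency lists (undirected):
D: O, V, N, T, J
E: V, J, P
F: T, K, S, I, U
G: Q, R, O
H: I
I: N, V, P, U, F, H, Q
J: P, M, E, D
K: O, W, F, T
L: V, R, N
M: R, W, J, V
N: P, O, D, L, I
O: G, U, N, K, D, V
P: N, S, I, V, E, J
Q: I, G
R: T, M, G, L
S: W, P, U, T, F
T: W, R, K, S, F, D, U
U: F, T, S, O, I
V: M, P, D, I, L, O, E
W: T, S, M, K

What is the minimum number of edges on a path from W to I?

3

Level 0: W
Level 1: K, M, S, T
Level 2: D, F, J, O, P, R, U, V
Level 3: E, G, I, L, N
Level 4: H, Q
I first appears at level 3.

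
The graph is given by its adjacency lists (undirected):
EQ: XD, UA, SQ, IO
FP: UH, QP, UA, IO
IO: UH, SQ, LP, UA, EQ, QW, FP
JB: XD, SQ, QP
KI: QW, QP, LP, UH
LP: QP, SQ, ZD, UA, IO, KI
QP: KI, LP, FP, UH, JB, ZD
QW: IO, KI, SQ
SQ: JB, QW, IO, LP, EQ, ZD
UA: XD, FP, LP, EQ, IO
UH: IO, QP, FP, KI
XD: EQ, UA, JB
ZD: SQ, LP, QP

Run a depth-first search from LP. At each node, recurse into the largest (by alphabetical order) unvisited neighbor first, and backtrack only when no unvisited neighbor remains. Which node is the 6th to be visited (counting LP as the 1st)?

Visit LP
LP → ZD
ZD → SQ
SQ → QW
QW → KI
KI → UH
UH → QP
QP → JB
JB → XD
XD → UA
UA → IO
IO → FP
IO → EQ

Visit order: LP, ZD, SQ, QW, KI, UH, QP, JB, XD, UA, IO, FP, EQ

UH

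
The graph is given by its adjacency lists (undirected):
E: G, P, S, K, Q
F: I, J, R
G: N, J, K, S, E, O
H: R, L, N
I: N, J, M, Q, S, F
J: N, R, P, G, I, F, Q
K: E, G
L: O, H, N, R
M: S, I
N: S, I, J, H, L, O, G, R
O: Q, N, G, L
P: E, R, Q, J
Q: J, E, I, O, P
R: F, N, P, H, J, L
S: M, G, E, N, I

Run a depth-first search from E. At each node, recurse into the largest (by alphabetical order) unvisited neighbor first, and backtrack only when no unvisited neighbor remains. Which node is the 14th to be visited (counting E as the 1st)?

M

Visit E
E → S
S → N
N → R
R → P
P → Q
Q → O
O → L
L → H
O → G
G → K
G → J
J → I
I → M
I → F

Visit order: E, S, N, R, P, Q, O, L, H, G, K, J, I, M, F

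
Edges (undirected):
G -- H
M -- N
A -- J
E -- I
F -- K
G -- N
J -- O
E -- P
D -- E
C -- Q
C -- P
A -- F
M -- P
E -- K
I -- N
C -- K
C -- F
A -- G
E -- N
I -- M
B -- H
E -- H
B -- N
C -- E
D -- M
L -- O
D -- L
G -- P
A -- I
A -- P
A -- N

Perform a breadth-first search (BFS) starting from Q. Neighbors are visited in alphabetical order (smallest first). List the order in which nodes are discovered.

Visit Q; enqueue C → queue [C]
Visit C; enqueue E, F, K, P → queue [E, F, K, P]
Visit E; enqueue D, H, I, N → queue [F, K, P, D, H, I, N]
Visit F; enqueue A → queue [K, P, D, H, I, N, A]
Visit K → queue [P, D, H, I, N, A]
Visit P; enqueue G, M → queue [D, H, I, N, A, G, M]
Visit D; enqueue L → queue [H, I, N, A, G, M, L]
Visit H; enqueue B → queue [I, N, A, G, M, L, B]
Visit I → queue [N, A, G, M, L, B]
Visit N → queue [A, G, M, L, B]
Visit A; enqueue J → queue [G, M, L, B, J]
Visit G → queue [M, L, B, J]
Visit M → queue [L, B, J]
Visit L; enqueue O → queue [B, J, O]
Visit B → queue [J, O]
Visit J → queue [O]
Visit O → queue []

Q -> C -> E -> F -> K -> P -> D -> H -> I -> N -> A -> G -> M -> L -> B -> J -> O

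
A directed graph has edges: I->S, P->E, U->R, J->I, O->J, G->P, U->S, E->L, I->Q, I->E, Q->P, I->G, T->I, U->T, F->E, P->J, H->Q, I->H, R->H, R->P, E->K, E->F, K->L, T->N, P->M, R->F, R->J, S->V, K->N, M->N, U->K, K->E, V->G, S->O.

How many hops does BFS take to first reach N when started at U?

2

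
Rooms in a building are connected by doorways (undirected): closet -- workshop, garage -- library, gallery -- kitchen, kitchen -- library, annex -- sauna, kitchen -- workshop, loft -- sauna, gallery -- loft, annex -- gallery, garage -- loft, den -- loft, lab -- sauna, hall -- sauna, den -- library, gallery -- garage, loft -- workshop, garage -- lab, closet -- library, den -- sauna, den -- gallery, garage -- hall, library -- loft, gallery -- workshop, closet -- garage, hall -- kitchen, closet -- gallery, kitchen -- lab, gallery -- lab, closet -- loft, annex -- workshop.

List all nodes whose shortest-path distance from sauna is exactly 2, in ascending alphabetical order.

Level 0: sauna
Level 1: annex, den, hall, lab, loft
Level 2: closet, gallery, garage, kitchen, library, workshop

closet, gallery, garage, kitchen, library, workshop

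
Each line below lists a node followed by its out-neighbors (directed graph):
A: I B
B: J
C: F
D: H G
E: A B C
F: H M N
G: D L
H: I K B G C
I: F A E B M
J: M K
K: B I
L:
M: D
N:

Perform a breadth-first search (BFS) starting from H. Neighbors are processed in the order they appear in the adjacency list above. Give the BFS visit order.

H, I, K, B, G, C, F, A, E, M, J, D, L, N

Visit H; enqueue I, K, B, G, C → queue [I, K, B, G, C]
Visit I; enqueue F, A, E, M → queue [K, B, G, C, F, A, E, M]
Visit K → queue [B, G, C, F, A, E, M]
Visit B; enqueue J → queue [G, C, F, A, E, M, J]
Visit G; enqueue D, L → queue [C, F, A, E, M, J, D, L]
Visit C → queue [F, A, E, M, J, D, L]
Visit F; enqueue N → queue [A, E, M, J, D, L, N]
Visit A → queue [E, M, J, D, L, N]
Visit E → queue [M, J, D, L, N]
Visit M → queue [J, D, L, N]
Visit J → queue [D, L, N]
Visit D → queue [L, N]
Visit L → queue [N]
Visit N → queue []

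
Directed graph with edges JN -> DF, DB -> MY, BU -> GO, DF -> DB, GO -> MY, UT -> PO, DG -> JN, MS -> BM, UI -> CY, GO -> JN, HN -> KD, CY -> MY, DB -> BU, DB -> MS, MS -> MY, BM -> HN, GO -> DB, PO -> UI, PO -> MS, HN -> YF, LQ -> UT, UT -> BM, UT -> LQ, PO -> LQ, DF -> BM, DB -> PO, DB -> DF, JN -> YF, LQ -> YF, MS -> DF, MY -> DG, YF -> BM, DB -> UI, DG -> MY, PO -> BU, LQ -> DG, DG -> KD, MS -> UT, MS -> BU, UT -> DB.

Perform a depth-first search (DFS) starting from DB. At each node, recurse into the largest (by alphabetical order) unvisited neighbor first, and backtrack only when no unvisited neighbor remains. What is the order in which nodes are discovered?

DB UI CY MY DG KD JN YF BM HN DF PO MS UT LQ BU GO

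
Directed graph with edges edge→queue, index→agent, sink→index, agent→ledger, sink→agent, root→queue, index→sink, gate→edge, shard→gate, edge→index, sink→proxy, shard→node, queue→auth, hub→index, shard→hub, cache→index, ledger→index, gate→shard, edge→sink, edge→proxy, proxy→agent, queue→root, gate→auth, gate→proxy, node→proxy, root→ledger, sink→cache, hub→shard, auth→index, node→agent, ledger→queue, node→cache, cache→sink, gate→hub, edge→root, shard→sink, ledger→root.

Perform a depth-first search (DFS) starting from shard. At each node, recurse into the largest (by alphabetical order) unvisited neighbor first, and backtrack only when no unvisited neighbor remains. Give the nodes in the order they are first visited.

Visit shard
shard → sink
sink → proxy
proxy → agent
agent → ledger
ledger → root
root → queue
queue → auth
auth → index
sink → cache
shard → node
shard → hub
shard → gate
gate → edge

shard sink proxy agent ledger root queue auth index cache node hub gate edge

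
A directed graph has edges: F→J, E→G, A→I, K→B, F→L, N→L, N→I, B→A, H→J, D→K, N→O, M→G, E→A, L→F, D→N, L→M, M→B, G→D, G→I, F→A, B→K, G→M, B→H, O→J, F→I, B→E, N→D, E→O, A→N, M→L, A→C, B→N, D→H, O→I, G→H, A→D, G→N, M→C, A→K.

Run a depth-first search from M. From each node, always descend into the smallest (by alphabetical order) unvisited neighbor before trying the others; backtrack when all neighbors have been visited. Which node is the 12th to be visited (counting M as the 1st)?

F

Visit M
M → B
B → A
A → C
A → D
D → H
H → J
D → K
D → N
N → I
N → L
L → F
N → O
B → E
E → G

Visit order: M, B, A, C, D, H, J, K, N, I, L, F, O, E, G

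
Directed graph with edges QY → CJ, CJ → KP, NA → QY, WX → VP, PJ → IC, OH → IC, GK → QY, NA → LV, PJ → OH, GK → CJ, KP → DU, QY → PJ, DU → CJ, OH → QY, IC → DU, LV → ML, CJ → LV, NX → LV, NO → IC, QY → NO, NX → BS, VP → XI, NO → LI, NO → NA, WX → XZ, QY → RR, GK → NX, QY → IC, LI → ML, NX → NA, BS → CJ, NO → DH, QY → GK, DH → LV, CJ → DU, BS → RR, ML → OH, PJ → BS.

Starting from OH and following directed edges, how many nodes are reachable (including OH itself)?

BFS from OH visits: OH, IC, QY, DU, CJ, GK, NO, PJ, RR, KP, LV, NX, DH, LI, NA, BS, ML
Reachable nodes: 17 of 21 total.

17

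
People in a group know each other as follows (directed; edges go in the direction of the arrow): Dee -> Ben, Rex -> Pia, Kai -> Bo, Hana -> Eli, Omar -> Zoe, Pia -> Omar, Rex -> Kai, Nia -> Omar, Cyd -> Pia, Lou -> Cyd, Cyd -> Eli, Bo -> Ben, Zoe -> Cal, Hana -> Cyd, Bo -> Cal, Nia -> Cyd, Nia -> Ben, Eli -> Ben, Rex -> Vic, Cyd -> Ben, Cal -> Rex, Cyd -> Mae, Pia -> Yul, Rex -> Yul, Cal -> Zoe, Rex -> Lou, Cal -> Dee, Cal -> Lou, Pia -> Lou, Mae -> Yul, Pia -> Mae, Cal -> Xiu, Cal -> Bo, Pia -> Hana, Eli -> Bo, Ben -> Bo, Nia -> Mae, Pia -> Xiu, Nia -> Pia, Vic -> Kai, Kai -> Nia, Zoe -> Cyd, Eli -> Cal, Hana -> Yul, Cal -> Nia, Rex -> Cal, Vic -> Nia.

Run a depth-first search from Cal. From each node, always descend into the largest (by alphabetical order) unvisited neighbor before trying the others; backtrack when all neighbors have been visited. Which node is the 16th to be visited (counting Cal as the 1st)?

Nia

Visit Cal
Cal → Zoe
Zoe → Cyd
Cyd → Pia
Pia → Yul
Pia → Xiu
Pia → Omar
Pia → Mae
Pia → Lou
Pia → Hana
Hana → Eli
Eli → Bo
Bo → Ben
Cal → Rex
Rex → Vic
Vic → Nia
Vic → Kai
Cal → Dee

Visit order: Cal, Zoe, Cyd, Pia, Yul, Xiu, Omar, Mae, Lou, Hana, Eli, Bo, Ben, Rex, Vic, Nia, Kai, Dee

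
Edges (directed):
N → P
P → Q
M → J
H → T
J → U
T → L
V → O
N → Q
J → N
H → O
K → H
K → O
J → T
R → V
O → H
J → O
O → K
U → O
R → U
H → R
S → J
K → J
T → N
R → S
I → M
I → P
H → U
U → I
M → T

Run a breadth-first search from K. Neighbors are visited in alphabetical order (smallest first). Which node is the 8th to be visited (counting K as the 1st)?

Visit K; enqueue H, J, O → queue [H, J, O]
Visit H; enqueue R, T, U → queue [J, O, R, T, U]
Visit J; enqueue N → queue [O, R, T, U, N]
Visit O → queue [R, T, U, N]
Visit R; enqueue S, V → queue [T, U, N, S, V]
Visit T; enqueue L → queue [U, N, S, V, L]
Visit U; enqueue I → queue [N, S, V, L, I]
Visit N; enqueue P, Q → queue [S, V, L, I, P, Q]
Visit S → queue [V, L, I, P, Q]
Visit V → queue [L, I, P, Q]
Visit L → queue [I, P, Q]
Visit I; enqueue M → queue [P, Q, M]
Visit P → queue [Q, M]
Visit Q → queue [M]
Visit M → queue []

Visit order: K, H, J, O, R, T, U, N, S, V, L, I, P, Q, M

N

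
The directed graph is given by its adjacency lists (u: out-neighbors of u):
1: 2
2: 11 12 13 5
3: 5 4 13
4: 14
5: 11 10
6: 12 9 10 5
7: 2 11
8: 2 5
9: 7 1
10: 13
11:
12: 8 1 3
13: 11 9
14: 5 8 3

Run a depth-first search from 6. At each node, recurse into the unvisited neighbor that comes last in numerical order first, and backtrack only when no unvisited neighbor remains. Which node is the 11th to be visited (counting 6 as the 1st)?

1

Visit 6
6 → 12
12 → 8
8 → 5
5 → 11
5 → 10
10 → 13
13 → 9
9 → 7
7 → 2
9 → 1
12 → 3
3 → 4
4 → 14

Visit order: 6, 12, 8, 5, 11, 10, 13, 9, 7, 2, 1, 3, 4, 14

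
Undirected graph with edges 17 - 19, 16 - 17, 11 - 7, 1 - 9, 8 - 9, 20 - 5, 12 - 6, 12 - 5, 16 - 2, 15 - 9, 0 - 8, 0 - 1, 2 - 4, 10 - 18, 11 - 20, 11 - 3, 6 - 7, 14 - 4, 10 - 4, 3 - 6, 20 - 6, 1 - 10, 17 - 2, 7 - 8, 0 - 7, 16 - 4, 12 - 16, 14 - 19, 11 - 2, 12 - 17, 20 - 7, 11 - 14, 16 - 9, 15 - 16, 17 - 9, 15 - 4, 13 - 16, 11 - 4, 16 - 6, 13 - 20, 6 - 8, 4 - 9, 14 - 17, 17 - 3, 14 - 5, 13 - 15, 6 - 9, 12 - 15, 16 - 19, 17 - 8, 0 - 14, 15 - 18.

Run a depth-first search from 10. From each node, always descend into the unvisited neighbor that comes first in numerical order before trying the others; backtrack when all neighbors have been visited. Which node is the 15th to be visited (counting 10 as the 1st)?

14

Visit 10
10 → 1
1 → 0
0 → 7
7 → 6
6 → 3
3 → 11
11 → 2
2 → 4
4 → 9
9 → 8
8 → 17
17 → 12
12 → 5
5 → 14
14 → 19
19 → 16
16 → 13
13 → 15
15 → 18
13 → 20

Visit order: 10, 1, 0, 7, 6, 3, 11, 2, 4, 9, 8, 17, 12, 5, 14, 19, 16, 13, 15, 18, 20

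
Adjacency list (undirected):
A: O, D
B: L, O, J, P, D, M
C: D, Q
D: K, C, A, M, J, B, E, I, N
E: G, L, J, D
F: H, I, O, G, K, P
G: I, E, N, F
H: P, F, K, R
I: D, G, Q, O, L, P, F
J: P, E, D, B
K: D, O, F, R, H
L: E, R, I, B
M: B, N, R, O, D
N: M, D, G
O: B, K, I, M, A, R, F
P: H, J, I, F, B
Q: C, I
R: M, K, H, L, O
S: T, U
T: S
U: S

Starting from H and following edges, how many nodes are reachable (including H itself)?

18

BFS from H visits: H, F, K, P, R, G, I, O, D, B, J, L, M, E, N, Q, A, C
Reachable nodes: 18 of 21 total.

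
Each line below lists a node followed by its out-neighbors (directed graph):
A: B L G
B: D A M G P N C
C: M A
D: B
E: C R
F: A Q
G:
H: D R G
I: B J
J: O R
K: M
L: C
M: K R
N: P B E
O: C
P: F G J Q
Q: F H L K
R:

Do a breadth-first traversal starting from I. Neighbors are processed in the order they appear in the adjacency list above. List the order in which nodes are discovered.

Visit I; enqueue B, J → queue [B, J]
Visit B; enqueue D, A, M, G, P, N, C → queue [J, D, A, M, G, P, N, C]
Visit J; enqueue O, R → queue [D, A, M, G, P, N, C, O, R]
Visit D → queue [A, M, G, P, N, C, O, R]
Visit A; enqueue L → queue [M, G, P, N, C, O, R, L]
Visit M; enqueue K → queue [G, P, N, C, O, R, L, K]
Visit G → queue [P, N, C, O, R, L, K]
Visit P; enqueue F, Q → queue [N, C, O, R, L, K, F, Q]
Visit N; enqueue E → queue [C, O, R, L, K, F, Q, E]
Visit C → queue [O, R, L, K, F, Q, E]
Visit O → queue [R, L, K, F, Q, E]
Visit R → queue [L, K, F, Q, E]
Visit L → queue [K, F, Q, E]
Visit K → queue [F, Q, E]
Visit F → queue [Q, E]
Visit Q; enqueue H → queue [E, H]
Visit E → queue [H]
Visit H → queue []

I, B, J, D, A, M, G, P, N, C, O, R, L, K, F, Q, E, H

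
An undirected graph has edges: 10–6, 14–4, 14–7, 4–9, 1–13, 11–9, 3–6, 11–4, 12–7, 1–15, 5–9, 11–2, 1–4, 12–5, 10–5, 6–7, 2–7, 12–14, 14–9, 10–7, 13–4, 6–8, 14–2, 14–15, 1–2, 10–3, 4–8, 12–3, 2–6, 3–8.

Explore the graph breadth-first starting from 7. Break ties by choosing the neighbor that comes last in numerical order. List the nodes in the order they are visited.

7 14 12 10 6 2 15 9 4 5 3 8 11 1 13

Visit 7; enqueue 14, 12, 10, 6, 2 → queue [14, 12, 10, 6, 2]
Visit 14; enqueue 15, 9, 4 → queue [12, 10, 6, 2, 15, 9, 4]
Visit 12; enqueue 5, 3 → queue [10, 6, 2, 15, 9, 4, 5, 3]
Visit 10 → queue [6, 2, 15, 9, 4, 5, 3]
Visit 6; enqueue 8 → queue [2, 15, 9, 4, 5, 3, 8]
Visit 2; enqueue 11, 1 → queue [15, 9, 4, 5, 3, 8, 11, 1]
Visit 15 → queue [9, 4, 5, 3, 8, 11, 1]
Visit 9 → queue [4, 5, 3, 8, 11, 1]
Visit 4; enqueue 13 → queue [5, 3, 8, 11, 1, 13]
Visit 5 → queue [3, 8, 11, 1, 13]
Visit 3 → queue [8, 11, 1, 13]
Visit 8 → queue [11, 1, 13]
Visit 11 → queue [1, 13]
Visit 1 → queue [13]
Visit 13 → queue []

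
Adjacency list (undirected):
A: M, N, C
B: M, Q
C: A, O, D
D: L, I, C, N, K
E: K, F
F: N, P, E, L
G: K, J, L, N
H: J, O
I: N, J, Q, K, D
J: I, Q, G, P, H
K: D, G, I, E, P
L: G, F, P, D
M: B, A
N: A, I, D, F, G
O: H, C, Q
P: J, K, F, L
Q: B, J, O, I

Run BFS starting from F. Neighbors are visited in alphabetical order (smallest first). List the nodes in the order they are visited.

F -> E -> L -> N -> P -> K -> D -> G -> A -> I -> J -> C -> M -> Q -> H -> O -> B

Visit F; enqueue E, L, N, P → queue [E, L, N, P]
Visit E; enqueue K → queue [L, N, P, K]
Visit L; enqueue D, G → queue [N, P, K, D, G]
Visit N; enqueue A, I → queue [P, K, D, G, A, I]
Visit P; enqueue J → queue [K, D, G, A, I, J]
Visit K → queue [D, G, A, I, J]
Visit D; enqueue C → queue [G, A, I, J, C]
Visit G → queue [A, I, J, C]
Visit A; enqueue M → queue [I, J, C, M]
Visit I; enqueue Q → queue [J, C, M, Q]
Visit J; enqueue H → queue [C, M, Q, H]
Visit C; enqueue O → queue [M, Q, H, O]
Visit M; enqueue B → queue [Q, H, O, B]
Visit Q → queue [H, O, B]
Visit H → queue [O, B]
Visit O → queue [B]
Visit B → queue []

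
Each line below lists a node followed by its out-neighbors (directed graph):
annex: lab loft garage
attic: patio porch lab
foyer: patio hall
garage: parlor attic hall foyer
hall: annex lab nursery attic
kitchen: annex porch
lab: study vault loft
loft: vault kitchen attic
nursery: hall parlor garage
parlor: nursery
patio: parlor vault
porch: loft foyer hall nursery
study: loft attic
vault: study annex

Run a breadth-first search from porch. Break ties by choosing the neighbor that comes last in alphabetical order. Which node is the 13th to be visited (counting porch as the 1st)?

patio

Visit porch; enqueue nursery, loft, hall, foyer → queue [nursery, loft, hall, foyer]
Visit nursery; enqueue parlor, garage → queue [loft, hall, foyer, parlor, garage]
Visit loft; enqueue vault, kitchen, attic → queue [hall, foyer, parlor, garage, vault, kitchen, attic]
Visit hall; enqueue lab, annex → queue [foyer, parlor, garage, vault, kitchen, attic, lab, annex]
Visit foyer; enqueue patio → queue [parlor, garage, vault, kitchen, attic, lab, annex, patio]
Visit parlor → queue [garage, vault, kitchen, attic, lab, annex, patio]
Visit garage → queue [vault, kitchen, attic, lab, annex, patio]
Visit vault; enqueue study → queue [kitchen, attic, lab, annex, patio, study]
Visit kitchen → queue [attic, lab, annex, patio, study]
Visit attic → queue [lab, annex, patio, study]
Visit lab → queue [annex, patio, study]
Visit annex → queue [patio, study]
Visit patio → queue [study]
Visit study → queue []

Visit order: porch, nursery, loft, hall, foyer, parlor, garage, vault, kitchen, attic, lab, annex, patio, study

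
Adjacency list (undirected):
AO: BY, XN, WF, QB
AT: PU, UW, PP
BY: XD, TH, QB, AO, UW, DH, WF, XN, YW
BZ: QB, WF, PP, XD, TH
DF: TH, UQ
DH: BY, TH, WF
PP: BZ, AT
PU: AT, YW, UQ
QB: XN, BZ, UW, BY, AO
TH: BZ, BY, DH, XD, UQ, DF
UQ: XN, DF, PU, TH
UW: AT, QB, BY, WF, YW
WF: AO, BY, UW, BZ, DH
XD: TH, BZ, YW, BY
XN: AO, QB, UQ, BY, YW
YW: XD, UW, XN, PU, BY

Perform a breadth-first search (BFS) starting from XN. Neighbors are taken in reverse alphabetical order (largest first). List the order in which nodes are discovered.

Visit XN; enqueue YW, UQ, QB, BY, AO → queue [YW, UQ, QB, BY, AO]
Visit YW; enqueue XD, UW, PU → queue [UQ, QB, BY, AO, XD, UW, PU]
Visit UQ; enqueue TH, DF → queue [QB, BY, AO, XD, UW, PU, TH, DF]
Visit QB; enqueue BZ → queue [BY, AO, XD, UW, PU, TH, DF, BZ]
Visit BY; enqueue WF, DH → queue [AO, XD, UW, PU, TH, DF, BZ, WF, DH]
Visit AO → queue [XD, UW, PU, TH, DF, BZ, WF, DH]
Visit XD → queue [UW, PU, TH, DF, BZ, WF, DH]
Visit UW; enqueue AT → queue [PU, TH, DF, BZ, WF, DH, AT]
Visit PU → queue [TH, DF, BZ, WF, DH, AT]
Visit TH → queue [DF, BZ, WF, DH, AT]
Visit DF → queue [BZ, WF, DH, AT]
Visit BZ; enqueue PP → queue [WF, DH, AT, PP]
Visit WF → queue [DH, AT, PP]
Visit DH → queue [AT, PP]
Visit AT → queue [PP]
Visit PP → queue []

XN → YW → UQ → QB → BY → AO → XD → UW → PU → TH → DF → BZ → WF → DH → AT → PP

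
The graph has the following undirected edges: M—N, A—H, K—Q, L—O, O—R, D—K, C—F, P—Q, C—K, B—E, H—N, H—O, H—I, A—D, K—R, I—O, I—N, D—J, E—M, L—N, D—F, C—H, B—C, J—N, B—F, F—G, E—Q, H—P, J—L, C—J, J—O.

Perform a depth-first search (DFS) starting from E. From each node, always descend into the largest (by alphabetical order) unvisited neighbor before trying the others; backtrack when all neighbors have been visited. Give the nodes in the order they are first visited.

E Q P H O R K D J N M L I C F G B A

Visit E
E → Q
Q → P
P → H
H → O
O → R
R → K
K → D
D → J
J → N
N → M
N → L
N → I
J → C
C → F
F → G
F → B
D → A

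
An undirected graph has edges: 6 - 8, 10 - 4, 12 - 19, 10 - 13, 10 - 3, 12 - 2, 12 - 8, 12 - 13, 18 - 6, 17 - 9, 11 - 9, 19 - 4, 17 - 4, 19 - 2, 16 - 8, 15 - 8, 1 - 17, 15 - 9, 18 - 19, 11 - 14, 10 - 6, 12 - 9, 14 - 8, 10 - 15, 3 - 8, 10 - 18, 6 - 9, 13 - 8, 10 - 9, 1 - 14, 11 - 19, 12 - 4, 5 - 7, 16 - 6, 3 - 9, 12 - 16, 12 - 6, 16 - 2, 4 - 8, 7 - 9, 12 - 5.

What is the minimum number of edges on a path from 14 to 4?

Level 0: 14
Level 1: 1, 8, 11
Level 2: 3, 4, 6, 9, 12, 13, 15, 16, 17, 19
Level 3: 2, 5, 7, 10, 18
4 first appears at level 2.

2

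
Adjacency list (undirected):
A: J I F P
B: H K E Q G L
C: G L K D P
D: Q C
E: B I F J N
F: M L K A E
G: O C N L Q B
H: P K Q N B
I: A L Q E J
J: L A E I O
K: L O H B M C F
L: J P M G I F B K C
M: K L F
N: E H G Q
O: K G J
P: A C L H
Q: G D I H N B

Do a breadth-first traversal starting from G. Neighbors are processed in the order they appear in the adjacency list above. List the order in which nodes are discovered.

Visit G; enqueue O, C, N, L, Q, B → queue [O, C, N, L, Q, B]
Visit O; enqueue K, J → queue [C, N, L, Q, B, K, J]
Visit C; enqueue D, P → queue [N, L, Q, B, K, J, D, P]
Visit N; enqueue E, H → queue [L, Q, B, K, J, D, P, E, H]
Visit L; enqueue M, I, F → queue [Q, B, K, J, D, P, E, H, M, I, F]
Visit Q → queue [B, K, J, D, P, E, H, M, I, F]
Visit B → queue [K, J, D, P, E, H, M, I, F]
Visit K → queue [J, D, P, E, H, M, I, F]
Visit J; enqueue A → queue [D, P, E, H, M, I, F, A]
Visit D → queue [P, E, H, M, I, F, A]
Visit P → queue [E, H, M, I, F, A]
Visit E → queue [H, M, I, F, A]
Visit H → queue [M, I, F, A]
Visit M → queue [I, F, A]
Visit I → queue [F, A]
Visit F → queue [A]
Visit A → queue []

G, O, C, N, L, Q, B, K, J, D, P, E, H, M, I, F, A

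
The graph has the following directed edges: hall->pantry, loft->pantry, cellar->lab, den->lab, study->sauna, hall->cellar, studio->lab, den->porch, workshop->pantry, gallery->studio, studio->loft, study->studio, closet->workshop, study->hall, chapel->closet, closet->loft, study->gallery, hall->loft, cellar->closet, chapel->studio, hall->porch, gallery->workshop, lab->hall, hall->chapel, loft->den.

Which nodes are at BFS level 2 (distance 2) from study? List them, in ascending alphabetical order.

cellar, chapel, lab, loft, pantry, porch, workshop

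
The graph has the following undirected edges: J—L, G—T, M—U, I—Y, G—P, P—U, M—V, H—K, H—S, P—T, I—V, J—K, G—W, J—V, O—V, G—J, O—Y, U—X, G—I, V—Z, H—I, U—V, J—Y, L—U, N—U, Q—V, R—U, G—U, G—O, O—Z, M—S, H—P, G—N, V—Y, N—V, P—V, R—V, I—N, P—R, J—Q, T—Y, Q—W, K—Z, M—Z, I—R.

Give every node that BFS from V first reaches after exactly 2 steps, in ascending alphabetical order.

Level 0: V
Level 1: I, J, M, N, O, P, Q, R, U, Y, Z
Level 2: G, H, K, L, S, T, W, X

G, H, K, L, S, T, W, X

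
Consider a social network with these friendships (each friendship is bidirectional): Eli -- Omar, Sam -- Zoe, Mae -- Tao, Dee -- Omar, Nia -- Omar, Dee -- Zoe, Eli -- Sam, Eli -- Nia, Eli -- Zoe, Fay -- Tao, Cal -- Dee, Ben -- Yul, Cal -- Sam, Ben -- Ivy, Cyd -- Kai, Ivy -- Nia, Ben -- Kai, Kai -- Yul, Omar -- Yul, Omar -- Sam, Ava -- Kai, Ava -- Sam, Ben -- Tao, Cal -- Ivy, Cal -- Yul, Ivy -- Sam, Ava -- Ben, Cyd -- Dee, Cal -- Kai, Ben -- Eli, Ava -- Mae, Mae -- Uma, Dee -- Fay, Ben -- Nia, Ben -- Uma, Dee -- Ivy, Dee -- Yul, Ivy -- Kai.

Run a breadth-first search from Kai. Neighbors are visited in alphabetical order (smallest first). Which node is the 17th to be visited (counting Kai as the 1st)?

Visit Kai; enqueue Ava, Ben, Cal, Cyd, Ivy, Yul → queue [Ava, Ben, Cal, Cyd, Ivy, Yul]
Visit Ava; enqueue Mae, Sam → queue [Ben, Cal, Cyd, Ivy, Yul, Mae, Sam]
Visit Ben; enqueue Eli, Nia, Tao, Uma → queue [Cal, Cyd, Ivy, Yul, Mae, Sam, Eli, Nia, Tao, Uma]
Visit Cal; enqueue Dee → queue [Cyd, Ivy, Yul, Mae, Sam, Eli, Nia, Tao, Uma, Dee]
Visit Cyd → queue [Ivy, Yul, Mae, Sam, Eli, Nia, Tao, Uma, Dee]
Visit Ivy → queue [Yul, Mae, Sam, Eli, Nia, Tao, Uma, Dee]
Visit Yul; enqueue Omar → queue [Mae, Sam, Eli, Nia, Tao, Uma, Dee, Omar]
Visit Mae → queue [Sam, Eli, Nia, Tao, Uma, Dee, Omar]
Visit Sam; enqueue Zoe → queue [Eli, Nia, Tao, Uma, Dee, Omar, Zoe]
Visit Eli → queue [Nia, Tao, Uma, Dee, Omar, Zoe]
Visit Nia → queue [Tao, Uma, Dee, Omar, Zoe]
Visit Tao; enqueue Fay → queue [Uma, Dee, Omar, Zoe, Fay]
Visit Uma → queue [Dee, Omar, Zoe, Fay]
Visit Dee → queue [Omar, Zoe, Fay]
Visit Omar → queue [Zoe, Fay]
Visit Zoe → queue [Fay]
Visit Fay → queue []

Visit order: Kai, Ava, Ben, Cal, Cyd, Ivy, Yul, Mae, Sam, Eli, Nia, Tao, Uma, Dee, Omar, Zoe, Fay

Fay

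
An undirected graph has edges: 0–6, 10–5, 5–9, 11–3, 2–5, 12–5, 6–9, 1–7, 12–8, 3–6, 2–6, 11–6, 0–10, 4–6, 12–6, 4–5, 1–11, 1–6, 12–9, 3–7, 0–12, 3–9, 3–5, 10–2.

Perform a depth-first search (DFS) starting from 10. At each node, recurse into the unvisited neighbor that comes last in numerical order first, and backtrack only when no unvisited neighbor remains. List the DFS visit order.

Visit 10
10 → 5
5 → 12
12 → 9
9 → 6
6 → 11
11 → 3
3 → 7
7 → 1
6 → 4
6 → 2
6 → 0
12 → 8

10, 5, 12, 9, 6, 11, 3, 7, 1, 4, 2, 0, 8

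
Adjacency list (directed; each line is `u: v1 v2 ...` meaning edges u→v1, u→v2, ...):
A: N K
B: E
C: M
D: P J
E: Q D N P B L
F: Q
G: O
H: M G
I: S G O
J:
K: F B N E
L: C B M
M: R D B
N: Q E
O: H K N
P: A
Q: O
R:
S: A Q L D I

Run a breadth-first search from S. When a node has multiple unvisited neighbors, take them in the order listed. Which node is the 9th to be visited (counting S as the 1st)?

O

Visit S; enqueue A, Q, L, D, I → queue [A, Q, L, D, I]
Visit A; enqueue N, K → queue [Q, L, D, I, N, K]
Visit Q; enqueue O → queue [L, D, I, N, K, O]
Visit L; enqueue C, B, M → queue [D, I, N, K, O, C, B, M]
Visit D; enqueue P, J → queue [I, N, K, O, C, B, M, P, J]
Visit I; enqueue G → queue [N, K, O, C, B, M, P, J, G]
Visit N; enqueue E → queue [K, O, C, B, M, P, J, G, E]
Visit K; enqueue F → queue [O, C, B, M, P, J, G, E, F]
Visit O; enqueue H → queue [C, B, M, P, J, G, E, F, H]
Visit C → queue [B, M, P, J, G, E, F, H]
Visit B → queue [M, P, J, G, E, F, H]
Visit M; enqueue R → queue [P, J, G, E, F, H, R]
Visit P → queue [J, G, E, F, H, R]
Visit J → queue [G, E, F, H, R]
Visit G → queue [E, F, H, R]
Visit E → queue [F, H, R]
Visit F → queue [H, R]
Visit H → queue [R]
Visit R → queue []

Visit order: S, A, Q, L, D, I, N, K, O, C, B, M, P, J, G, E, F, H, R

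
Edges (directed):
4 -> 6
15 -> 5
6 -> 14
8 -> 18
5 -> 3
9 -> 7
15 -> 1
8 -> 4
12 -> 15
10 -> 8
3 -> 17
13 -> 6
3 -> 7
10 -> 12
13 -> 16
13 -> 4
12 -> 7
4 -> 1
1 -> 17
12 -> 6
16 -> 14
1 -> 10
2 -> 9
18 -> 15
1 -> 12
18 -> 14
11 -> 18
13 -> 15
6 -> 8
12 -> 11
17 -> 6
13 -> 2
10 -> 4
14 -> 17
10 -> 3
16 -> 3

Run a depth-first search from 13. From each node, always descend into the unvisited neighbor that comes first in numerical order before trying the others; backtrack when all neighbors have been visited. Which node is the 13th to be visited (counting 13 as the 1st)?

Visit 13
13 → 2
2 → 9
9 → 7
13 → 4
4 → 1
1 → 10
10 → 3
3 → 17
17 → 6
6 → 8
8 → 18
18 → 14
18 → 15
15 → 5
10 → 12
12 → 11
13 → 16

Visit order: 13, 2, 9, 7, 4, 1, 10, 3, 17, 6, 8, 18, 14, 15, 5, 12, 11, 16

14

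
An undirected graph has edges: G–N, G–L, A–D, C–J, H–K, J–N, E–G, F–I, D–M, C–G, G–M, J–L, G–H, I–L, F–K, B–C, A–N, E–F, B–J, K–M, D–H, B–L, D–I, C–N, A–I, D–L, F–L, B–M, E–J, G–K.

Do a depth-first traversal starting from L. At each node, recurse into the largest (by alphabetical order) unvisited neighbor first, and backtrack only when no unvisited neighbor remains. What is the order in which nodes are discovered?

L → J → N → G → M → K → H → D → I → F → E → A → B → C

Visit L
L → J
J → N
N → G
G → M
M → K
K → H
H → D
D → I
I → F
F → E
I → A
M → B
B → C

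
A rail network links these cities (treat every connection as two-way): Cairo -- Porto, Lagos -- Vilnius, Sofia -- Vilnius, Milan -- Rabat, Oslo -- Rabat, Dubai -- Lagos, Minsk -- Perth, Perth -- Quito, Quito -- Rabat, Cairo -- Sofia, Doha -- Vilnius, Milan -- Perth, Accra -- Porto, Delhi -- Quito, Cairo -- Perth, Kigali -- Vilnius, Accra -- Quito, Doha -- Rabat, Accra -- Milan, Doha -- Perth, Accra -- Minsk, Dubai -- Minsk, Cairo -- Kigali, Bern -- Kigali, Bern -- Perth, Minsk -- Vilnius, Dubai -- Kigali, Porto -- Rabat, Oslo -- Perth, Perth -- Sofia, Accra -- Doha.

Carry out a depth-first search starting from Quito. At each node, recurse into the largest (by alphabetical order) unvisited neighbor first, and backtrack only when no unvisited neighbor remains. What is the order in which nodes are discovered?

Quito, Rabat, Porto, Cairo, Sofia, Vilnius, Minsk, Perth, Oslo, Milan, Accra, Doha, Bern, Kigali, Dubai, Lagos, Delhi

Visit Quito
Quito → Rabat
Rabat → Porto
Porto → Cairo
Cairo → Sofia
Sofia → Vilnius
Vilnius → Minsk
Minsk → Perth
Perth → Oslo
Perth → Milan
Milan → Accra
Accra → Doha
Perth → Bern
Bern → Kigali
Kigali → Dubai
Dubai → Lagos
Quito → Delhi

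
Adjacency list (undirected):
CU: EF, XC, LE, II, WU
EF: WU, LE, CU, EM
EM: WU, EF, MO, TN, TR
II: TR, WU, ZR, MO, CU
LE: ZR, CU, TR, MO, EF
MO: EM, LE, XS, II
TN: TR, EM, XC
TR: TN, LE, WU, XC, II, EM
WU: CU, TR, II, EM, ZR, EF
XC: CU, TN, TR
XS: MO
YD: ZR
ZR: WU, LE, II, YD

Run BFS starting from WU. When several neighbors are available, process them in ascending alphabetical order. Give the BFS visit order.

Visit WU; enqueue CU, EF, EM, II, TR, ZR → queue [CU, EF, EM, II, TR, ZR]
Visit CU; enqueue LE, XC → queue [EF, EM, II, TR, ZR, LE, XC]
Visit EF → queue [EM, II, TR, ZR, LE, XC]
Visit EM; enqueue MO, TN → queue [II, TR, ZR, LE, XC, MO, TN]
Visit II → queue [TR, ZR, LE, XC, MO, TN]
Visit TR → queue [ZR, LE, XC, MO, TN]
Visit ZR; enqueue YD → queue [LE, XC, MO, TN, YD]
Visit LE → queue [XC, MO, TN, YD]
Visit XC → queue [MO, TN, YD]
Visit MO; enqueue XS → queue [TN, YD, XS]
Visit TN → queue [YD, XS]
Visit YD → queue [XS]
Visit XS → queue []

WU, CU, EF, EM, II, TR, ZR, LE, XC, MO, TN, YD, XS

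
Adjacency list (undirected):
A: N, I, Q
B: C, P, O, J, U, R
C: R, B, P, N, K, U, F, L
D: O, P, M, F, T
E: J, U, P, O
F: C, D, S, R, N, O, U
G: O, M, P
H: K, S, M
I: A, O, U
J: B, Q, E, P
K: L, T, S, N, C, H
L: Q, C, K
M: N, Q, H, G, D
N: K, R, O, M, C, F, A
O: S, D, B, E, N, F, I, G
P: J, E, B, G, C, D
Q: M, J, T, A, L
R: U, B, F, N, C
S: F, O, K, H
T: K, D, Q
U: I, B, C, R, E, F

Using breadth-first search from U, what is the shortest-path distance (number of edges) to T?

Level 0: U
Level 1: B, C, E, F, I, R
Level 2: A, D, J, K, L, N, O, P, S
Level 3: G, H, M, Q, T
T first appears at level 3.

3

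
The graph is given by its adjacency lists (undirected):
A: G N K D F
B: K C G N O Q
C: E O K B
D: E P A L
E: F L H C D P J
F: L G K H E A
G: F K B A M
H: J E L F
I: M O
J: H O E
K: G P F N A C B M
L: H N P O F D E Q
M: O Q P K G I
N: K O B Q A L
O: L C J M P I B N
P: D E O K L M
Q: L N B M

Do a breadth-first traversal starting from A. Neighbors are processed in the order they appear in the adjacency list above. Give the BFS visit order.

Visit A; enqueue G, N, K, D, F → queue [G, N, K, D, F]
Visit G; enqueue B, M → queue [N, K, D, F, B, M]
Visit N; enqueue O, Q, L → queue [K, D, F, B, M, O, Q, L]
Visit K; enqueue P, C → queue [D, F, B, M, O, Q, L, P, C]
Visit D; enqueue E → queue [F, B, M, O, Q, L, P, C, E]
Visit F; enqueue H → queue [B, M, O, Q, L, P, C, E, H]
Visit B → queue [M, O, Q, L, P, C, E, H]
Visit M; enqueue I → queue [O, Q, L, P, C, E, H, I]
Visit O; enqueue J → queue [Q, L, P, C, E, H, I, J]
Visit Q → queue [L, P, C, E, H, I, J]
Visit L → queue [P, C, E, H, I, J]
Visit P → queue [C, E, H, I, J]
Visit C → queue [E, H, I, J]
Visit E → queue [H, I, J]
Visit H → queue [I, J]
Visit I → queue [J]
Visit J → queue []

A → G → N → K → D → F → B → M → O → Q → L → P → C → E → H → I → J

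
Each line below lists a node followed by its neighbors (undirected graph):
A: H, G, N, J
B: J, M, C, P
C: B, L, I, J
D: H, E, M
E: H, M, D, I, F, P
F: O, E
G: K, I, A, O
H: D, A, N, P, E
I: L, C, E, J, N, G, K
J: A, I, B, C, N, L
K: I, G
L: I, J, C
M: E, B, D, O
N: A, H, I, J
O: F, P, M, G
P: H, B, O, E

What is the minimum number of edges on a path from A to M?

Level 0: A
Level 1: G, H, J, N
Level 2: B, C, D, E, I, K, L, O, P
Level 3: F, M
M first appears at level 3.

3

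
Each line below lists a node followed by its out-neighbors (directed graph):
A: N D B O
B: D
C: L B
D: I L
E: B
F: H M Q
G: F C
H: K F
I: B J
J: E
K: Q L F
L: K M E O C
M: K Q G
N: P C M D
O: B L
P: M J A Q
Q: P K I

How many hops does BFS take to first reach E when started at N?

3

Level 0: N
Level 1: C, D, M, P
Level 2: A, B, G, I, J, K, L, Q
Level 3: E, F, O
Level 4: H
E first appears at level 3.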